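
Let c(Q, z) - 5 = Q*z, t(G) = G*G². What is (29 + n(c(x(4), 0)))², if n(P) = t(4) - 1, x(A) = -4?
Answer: 8464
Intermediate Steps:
t(G) = G³
c(Q, z) = 5 + Q*z
n(P) = 63 (n(P) = 4³ - 1 = 64 - 1 = 63)
(29 + n(c(x(4), 0)))² = (29 + 63)² = 92² = 8464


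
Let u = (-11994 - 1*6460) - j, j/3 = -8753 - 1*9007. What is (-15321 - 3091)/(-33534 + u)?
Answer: -4603/323 ≈ -14.251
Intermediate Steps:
j = -53280 (j = 3*(-8753 - 1*9007) = 3*(-8753 - 9007) = 3*(-17760) = -53280)
u = 34826 (u = (-11994 - 1*6460) - 1*(-53280) = (-11994 - 6460) + 53280 = -18454 + 53280 = 34826)
(-15321 - 3091)/(-33534 + u) = (-15321 - 3091)/(-33534 + 34826) = -18412/1292 = -18412*1/1292 = -4603/323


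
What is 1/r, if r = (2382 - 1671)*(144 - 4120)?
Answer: -1/2826936 ≈ -3.5374e-7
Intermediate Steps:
r = -2826936 (r = 711*(-3976) = -2826936)
1/r = 1/(-2826936) = -1/2826936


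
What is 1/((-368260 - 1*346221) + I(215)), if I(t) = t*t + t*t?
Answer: -1/622031 ≈ -1.6076e-6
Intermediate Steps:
I(t) = 2*t**2 (I(t) = t**2 + t**2 = 2*t**2)
1/((-368260 - 1*346221) + I(215)) = 1/((-368260 - 1*346221) + 2*215**2) = 1/((-368260 - 346221) + 2*46225) = 1/(-714481 + 92450) = 1/(-622031) = -1/622031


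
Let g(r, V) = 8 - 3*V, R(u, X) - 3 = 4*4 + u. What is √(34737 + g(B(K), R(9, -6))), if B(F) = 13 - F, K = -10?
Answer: √34661 ≈ 186.17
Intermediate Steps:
R(u, X) = 19 + u (R(u, X) = 3 + (4*4 + u) = 3 + (16 + u) = 19 + u)
√(34737 + g(B(K), R(9, -6))) = √(34737 + (8 - 3*(19 + 9))) = √(34737 + (8 - 3*28)) = √(34737 + (8 - 84)) = √(34737 - 76) = √34661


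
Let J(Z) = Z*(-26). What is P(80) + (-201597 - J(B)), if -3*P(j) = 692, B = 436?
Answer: -571475/3 ≈ -1.9049e+5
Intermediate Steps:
J(Z) = -26*Z
P(j) = -692/3 (P(j) = -⅓*692 = -692/3)
P(80) + (-201597 - J(B)) = -692/3 + (-201597 - (-26)*436) = -692/3 + (-201597 - 1*(-11336)) = -692/3 + (-201597 + 11336) = -692/3 - 190261 = -571475/3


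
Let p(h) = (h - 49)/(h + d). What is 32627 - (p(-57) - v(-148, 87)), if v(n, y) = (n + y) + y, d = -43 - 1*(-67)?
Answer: 1077443/33 ≈ 32650.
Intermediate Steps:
d = 24 (d = -43 + 67 = 24)
v(n, y) = n + 2*y
p(h) = (-49 + h)/(24 + h) (p(h) = (h - 49)/(h + 24) = (-49 + h)/(24 + h))
32627 - (p(-57) - v(-148, 87)) = 32627 - ((-49 - 57)/(24 - 57) - (-148 + 2*87)) = 32627 - (-106/(-33) - (-148 + 174)) = 32627 - (-1/33*(-106) - 1*26) = 32627 - (106/33 - 26) = 32627 - 1*(-752/33) = 32627 + 752/33 = 1077443/33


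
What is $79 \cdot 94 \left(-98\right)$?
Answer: $-727748$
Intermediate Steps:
$79 \cdot 94 \left(-98\right) = 7426 \left(-98\right) = -727748$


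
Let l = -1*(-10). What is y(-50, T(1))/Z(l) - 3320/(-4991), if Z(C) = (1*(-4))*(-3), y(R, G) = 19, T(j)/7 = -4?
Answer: 134669/59892 ≈ 2.2485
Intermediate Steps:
l = 10
T(j) = -28 (T(j) = 7*(-4) = -28)
Z(C) = 12 (Z(C) = -4*(-3) = 12)
y(-50, T(1))/Z(l) - 3320/(-4991) = 19/12 - 3320/(-4991) = 19*(1/12) - 3320*(-1/4991) = 19/12 + 3320/4991 = 134669/59892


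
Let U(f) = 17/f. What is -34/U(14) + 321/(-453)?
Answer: -4335/151 ≈ -28.709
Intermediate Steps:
-34/U(14) + 321/(-453) = -34/(17/14) + 321/(-453) = -34/(17*(1/14)) + 321*(-1/453) = -34/17/14 - 107/151 = -34*14/17 - 107/151 = -28 - 107/151 = -4335/151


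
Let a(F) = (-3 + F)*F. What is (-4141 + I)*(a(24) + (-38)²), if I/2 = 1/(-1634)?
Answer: -6590469704/817 ≈ -8.0667e+6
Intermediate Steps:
I = -1/817 (I = 2/(-1634) = 2*(-1/1634) = -1/817 ≈ -0.0012240)
a(F) = F*(-3 + F)
(-4141 + I)*(a(24) + (-38)²) = (-4141 - 1/817)*(24*(-3 + 24) + (-38)²) = -3383198*(24*21 + 1444)/817 = -3383198*(504 + 1444)/817 = -3383198/817*1948 = -6590469704/817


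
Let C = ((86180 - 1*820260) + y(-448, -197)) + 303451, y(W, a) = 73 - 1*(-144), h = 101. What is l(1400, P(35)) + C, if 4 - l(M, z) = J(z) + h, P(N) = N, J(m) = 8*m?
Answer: -430789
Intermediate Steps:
y(W, a) = 217 (y(W, a) = 73 + 144 = 217)
l(M, z) = -97 - 8*z (l(M, z) = 4 - (8*z + 101) = 4 - (101 + 8*z) = 4 + (-101 - 8*z) = -97 - 8*z)
C = -430412 (C = ((86180 - 1*820260) + 217) + 303451 = ((86180 - 820260) + 217) + 303451 = (-734080 + 217) + 303451 = -733863 + 303451 = -430412)
l(1400, P(35)) + C = (-97 - 8*35) - 430412 = (-97 - 280) - 430412 = -377 - 430412 = -430789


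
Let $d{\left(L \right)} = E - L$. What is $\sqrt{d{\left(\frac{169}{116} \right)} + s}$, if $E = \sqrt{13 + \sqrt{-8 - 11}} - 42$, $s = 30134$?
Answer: $\frac{\sqrt{101224587 + 3364 \sqrt{13 + i \sqrt{19}}}}{58} \approx 173.48 + 0.0017189 i$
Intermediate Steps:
$E = -42 + \sqrt{13 + i \sqrt{19}}$ ($E = \sqrt{13 + \sqrt{-19}} - 42 = \sqrt{13 + i \sqrt{19}} - 42 = -42 + \sqrt{13 + i \sqrt{19}} \approx -38.345 + 0.59637 i$)
$d{\left(L \right)} = -42 + \sqrt{13 + i \sqrt{19}} - L$ ($d{\left(L \right)} = \left(-42 + \sqrt{13 + i \sqrt{19}}\right) - L = -42 + \sqrt{13 + i \sqrt{19}} - L$)
$\sqrt{d{\left(\frac{169}{116} \right)} + s} = \sqrt{\left(-42 + \sqrt{13 + i \sqrt{19}} - \frac{169}{116}\right) + 30134} = \sqrt{\left(- \frac{5041}{116} + \sqrt{13 + i \sqrt{19}}\right) + 30134} = \sqrt{\frac{3490503}{116} + \sqrt{13 + i \sqrt{19}}}$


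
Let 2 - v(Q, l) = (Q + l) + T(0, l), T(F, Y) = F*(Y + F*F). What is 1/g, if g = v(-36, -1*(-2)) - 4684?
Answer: -1/4648 ≈ -0.00021515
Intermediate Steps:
T(F, Y) = F*(Y + F²)
v(Q, l) = 2 - Q - l (v(Q, l) = 2 - ((Q + l) + 0*(l + 0²)) = 2 - ((Q + l) + 0*(l + 0)) = 2 - ((Q + l) + 0*l) = 2 - ((Q + l) + 0) = 2 - (Q + l) = 2 + (-Q - l) = 2 - Q - l)
g = -4648 (g = (2 - 1*(-36) - (-1)*(-2)) - 4684 = (2 + 36 - 1*2) - 4684 = (2 + 36 - 2) - 4684 = 36 - 4684 = -4648)
1/g = 1/(-4648) = -1/4648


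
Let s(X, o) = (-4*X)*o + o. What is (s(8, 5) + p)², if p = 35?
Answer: 14400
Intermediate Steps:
s(X, o) = o - 4*X*o (s(X, o) = -4*X*o + o = o - 4*X*o)
(s(8, 5) + p)² = (5*(1 - 4*8) + 35)² = (5*(1 - 32) + 35)² = (5*(-31) + 35)² = (-155 + 35)² = (-120)² = 14400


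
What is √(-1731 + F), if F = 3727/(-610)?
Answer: I*√646378570/610 ≈ 41.679*I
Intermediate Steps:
F = -3727/610 (F = 3727*(-1/610) = -3727/610 ≈ -6.1098)
√(-1731 + F) = √(-1731 - 3727/610) = √(-1059637/610) = I*√646378570/610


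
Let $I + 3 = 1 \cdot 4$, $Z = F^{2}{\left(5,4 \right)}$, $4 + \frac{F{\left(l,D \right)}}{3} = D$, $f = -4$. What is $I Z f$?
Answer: $0$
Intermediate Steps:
$F{\left(l,D \right)} = -12 + 3 D$
$Z = 0$ ($Z = \left(-12 + 3 \cdot 4\right)^{2} = \left(-12 + 12\right)^{2} = 0^{2} = 0$)
$I = 1$ ($I = -3 + 1 \cdot 4 = -3 + 4 = 1$)
$I Z f = 1 \cdot 0 \left(-4\right) = 0 \left(-4\right) = 0$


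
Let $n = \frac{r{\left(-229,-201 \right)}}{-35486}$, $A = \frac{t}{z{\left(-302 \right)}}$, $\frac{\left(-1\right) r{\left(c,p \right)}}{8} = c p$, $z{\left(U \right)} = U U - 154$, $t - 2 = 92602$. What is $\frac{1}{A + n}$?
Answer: $\frac{269250025}{3067805762} \approx 0.087766$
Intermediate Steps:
$t = 92604$ ($t = 2 + 92602 = 92604$)
$z{\left(U \right)} = -154 + U^{2}$ ($z{\left(U \right)} = U^{2} - 154 = -154 + U^{2}$)
$r{\left(c,p \right)} = - 8 c p$
$A = \frac{15434}{15175}$ ($A = \frac{92604}{-154 + \left(-302\right)^{2}} = \frac{92604}{-154 + 91204} = \frac{92604}{91050} = 92604 \cdot \frac{1}{91050} = \frac{15434}{15175} \approx 1.0171$)
$n = \frac{184116}{17743}$ ($n = \frac{\left(-8\right) \left(-229\right) \left(-201\right)}{-35486} = \left(-368232\right) \left(- \frac{1}{35486}\right) = \frac{184116}{17743} \approx 10.377$)
$\frac{1}{A + n} = \frac{1}{\frac{15434}{15175} + \frac{184116}{17743}} = \frac{1}{\frac{3067805762}{269250025}} = \frac{269250025}{3067805762}$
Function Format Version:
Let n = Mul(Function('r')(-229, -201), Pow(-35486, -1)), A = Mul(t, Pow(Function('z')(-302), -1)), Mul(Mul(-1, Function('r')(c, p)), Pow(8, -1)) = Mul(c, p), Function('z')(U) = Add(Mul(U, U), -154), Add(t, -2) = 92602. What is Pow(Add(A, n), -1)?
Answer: Rational(269250025, 3067805762) ≈ 0.087766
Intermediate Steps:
t = 92604 (t = Add(2, 92602) = 92604)
Function('z')(U) = Add(-154, Pow(U, 2)) (Function('z')(U) = Add(Pow(U, 2), -154) = Add(-154, Pow(U, 2)))
Function('r')(c, p) = Mul(-8, c, p) (Function('r')(c, p) = Mul(-8, Mul(c, p)) = Mul(-8, c, p))
A = Rational(15434, 15175) (A = Mul(92604, Pow(Add(-154, Pow(-302, 2)), -1)) = Mul(92604, Pow(Add(-154, 91204), -1)) = Mul(92604, Pow(91050, -1)) = Mul(92604, Rational(1, 91050)) = Rational(15434, 15175) ≈ 1.0171)
n = Rational(184116, 17743) (n = Mul(Mul(-8, -229, -201), Pow(-35486, -1)) = Mul(-368232, Rational(-1, 35486)) = Rational(184116, 17743) ≈ 10.377)
Pow(Add(A, n), -1) = Pow(Add(Rational(15434, 15175), Rational(184116, 17743)), -1) = Pow(Rational(3067805762, 269250025), -1) = Rational(269250025, 3067805762)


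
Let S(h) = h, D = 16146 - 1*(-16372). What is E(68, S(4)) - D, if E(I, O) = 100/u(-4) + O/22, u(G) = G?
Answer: -357971/11 ≈ -32543.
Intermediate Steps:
D = 32518 (D = 16146 + 16372 = 32518)
E(I, O) = -25 + O/22 (E(I, O) = 100/(-4) + O/22 = 100*(-1/4) + O*(1/22) = -25 + O/22)
E(68, S(4)) - D = (-25 + (1/22)*4) - 1*32518 = (-25 + 2/11) - 32518 = -273/11 - 32518 = -357971/11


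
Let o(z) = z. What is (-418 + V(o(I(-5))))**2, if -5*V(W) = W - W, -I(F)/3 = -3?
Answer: 174724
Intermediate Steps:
I(F) = 9 (I(F) = -3*(-3) = 9)
V(W) = 0 (V(W) = -(W - W)/5 = -1/5*0 = 0)
(-418 + V(o(I(-5))))**2 = (-418 + 0)**2 = (-418)**2 = 174724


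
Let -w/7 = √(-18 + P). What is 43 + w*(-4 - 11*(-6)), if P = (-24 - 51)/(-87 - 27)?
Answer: 43 - 217*I*√25042/19 ≈ 43.0 - 1807.3*I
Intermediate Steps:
P = 25/38 (P = -75/(-114) = -75*(-1/114) = 25/38 ≈ 0.65790)
w = -7*I*√25042/38 (w = -7*√(-18 + 25/38) = -7*I*√25042/38 ≈ -29.151*I)
43 + w*(-4 - 11*(-6)) = 43 + (-7*I*√25042/38)*(-4 - 11*(-6)) = 43 + (-7*I*√25042/38)*(-4 + 66) = 43 - 7*I*√25042/38*62 = 43 - 217*I*√25042/19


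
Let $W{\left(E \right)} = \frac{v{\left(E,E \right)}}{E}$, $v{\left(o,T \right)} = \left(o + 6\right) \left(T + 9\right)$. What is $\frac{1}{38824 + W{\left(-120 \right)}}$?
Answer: $\frac{20}{774371} \approx 2.5827 \cdot 10^{-5}$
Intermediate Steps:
$v{\left(o,T \right)} = \left(6 + o\right) \left(9 + T\right)$
$W{\left(E \right)} = \frac{54 + E^{2} + 15 E}{E}$ ($W{\left(E \right)} = \frac{54 + 6 E + 9 E + E E}{E} = \frac{54 + 6 E + 9 E + E^{2}}{E} = \frac{54 + E^{2} + 15 E}{E}$)
$\frac{1}{38824 + W{\left(-120 \right)}} = \frac{1}{38824 + \left(15 - 120 + \frac{54}{-120}\right)} = \frac{1}{38824 + \left(15 - 120 + 54 \left(- \frac{1}{120}\right)\right)} = \frac{1}{38824 - \frac{2109}{20}} = \frac{1}{\frac{774371}{20}} = \frac{20}{774371}$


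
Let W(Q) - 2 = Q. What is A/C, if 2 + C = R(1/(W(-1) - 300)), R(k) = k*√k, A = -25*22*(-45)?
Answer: -40096348500/3240109 + 224250*I*√299/3240109 ≈ -12375.0 + 1.1968*I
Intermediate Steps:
A = 24750 (A = -550*(-45) = 24750)
W(Q) = 2 + Q
R(k) = k^(3/2)
C = -2 - I*√299/89401 (C = -2 + (1/((2 - 1) - 300))^(3/2) = -2 + (1/(1 - 300))^(3/2) = -2 + (1/(-299))^(3/2) = -2 + (-1/299)^(3/2) = -2 - I*√299/89401 ≈ -2.0 - 0.00019342*I)
A/C = 24750/(-2 - I*√299/89401)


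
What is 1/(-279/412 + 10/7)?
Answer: 2884/2167 ≈ 1.3309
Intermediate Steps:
1/(-279/412 + 10/7) = 1/(2167/2884) = 2884/2167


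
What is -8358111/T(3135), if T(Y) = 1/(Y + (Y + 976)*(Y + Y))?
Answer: -215464621070655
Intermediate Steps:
T(Y) = 1/(Y + 2*Y*(976 + Y)) (T(Y) = 1/(Y + (976 + Y)*(2*Y)) = 1/(Y + 2*Y*(976 + Y)))
-8358111/T(3135) = -8358111/(1/(3135*(1953 + 2*3135))) = -8358111/(1/(3135*(1953 + 6270))) = -8358111/((1/3135)/8223) = -8358111/((1/3135)*(1/8223)) = -8358111/1/25779105 = -8358111*25779105 = -215464621070655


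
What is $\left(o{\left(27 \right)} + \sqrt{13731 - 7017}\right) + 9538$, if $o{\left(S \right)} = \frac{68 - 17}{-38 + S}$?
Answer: $\frac{104867}{11} + 3 \sqrt{746} \approx 9615.3$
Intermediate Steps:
$o{\left(S \right)} = \frac{51}{-38 + S}$
$\left(o{\left(27 \right)} + \sqrt{13731 - 7017}\right) + 9538 = \left(\frac{51}{-38 + 27} + \sqrt{13731 - 7017}\right) + 9538 = \left(\frac{51}{-11} + \sqrt{6714}\right) + 9538 = \left(51 \left(- \frac{1}{11}\right) + 3 \sqrt{746}\right) + 9538 = \left(- \frac{51}{11} + 3 \sqrt{746}\right) + 9538 = \frac{104867}{11} + 3 \sqrt{746}$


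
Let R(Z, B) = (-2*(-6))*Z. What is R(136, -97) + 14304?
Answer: 15936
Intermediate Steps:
R(Z, B) = 12*Z
R(136, -97) + 14304 = 12*136 + 14304 = 1632 + 14304 = 15936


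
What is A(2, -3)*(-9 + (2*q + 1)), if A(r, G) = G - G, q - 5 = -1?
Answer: 0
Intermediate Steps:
q = 4 (q = 5 - 1 = 4)
A(r, G) = 0
A(2, -3)*(-9 + (2*q + 1)) = 0*(-9 + (2*4 + 1)) = 0*(-9 + (8 + 1)) = 0*(-9 + 9) = 0*0 = 0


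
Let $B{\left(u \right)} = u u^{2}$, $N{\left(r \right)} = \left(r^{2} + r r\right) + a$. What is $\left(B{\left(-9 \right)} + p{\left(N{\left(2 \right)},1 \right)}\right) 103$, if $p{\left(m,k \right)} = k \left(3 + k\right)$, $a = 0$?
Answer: $-74675$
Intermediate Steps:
$N{\left(r \right)} = 2 r^{2}$ ($N{\left(r \right)} = \left(r^{2} + r r\right) + 0 = \left(r^{2} + r^{2}\right) + 0 = 2 r^{2} + 0 = 2 r^{2}$)
$B{\left(u \right)} = u^{3}$
$\left(B{\left(-9 \right)} + p{\left(N{\left(2 \right)},1 \right)}\right) 103 = \left(\left(-9\right)^{3} + 1 \left(3 + 1\right)\right) 103 = \left(-729 + 1 \cdot 4\right) 103 = \left(-729 + 4\right) 103 = \left(-725\right) 103 = -74675$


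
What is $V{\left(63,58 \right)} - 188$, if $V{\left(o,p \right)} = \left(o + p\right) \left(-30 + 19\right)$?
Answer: $-1519$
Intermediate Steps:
$V{\left(o,p \right)} = - 11 o - 11 p$ ($V{\left(o,p \right)} = \left(o + p\right) \left(-11\right) = - 11 o - 11 p$)
$V{\left(63,58 \right)} - 188 = \left(\left(-11\right) 63 - 638\right) - 188 = \left(-693 - 638\right) - 188 = -1331 - 188 = -1519$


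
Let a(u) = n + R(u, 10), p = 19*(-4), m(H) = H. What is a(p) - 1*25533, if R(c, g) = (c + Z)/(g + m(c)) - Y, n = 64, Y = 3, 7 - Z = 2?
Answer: -1681081/66 ≈ -25471.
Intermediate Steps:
Z = 5 (Z = 7 - 1*2 = 7 - 2 = 5)
p = -76
R(c, g) = -3 + (5 + c)/(c + g) (R(c, g) = (c + 5)/(g + c) - 1*3 = (5 + c)/(c + g) - 3 = -3 + (5 + c)/(c + g))
a(u) = 64 + (-25 - 2*u)/(10 + u) (a(u) = 64 + (5 - 3*10 - 2*u)/(u + 10) = 64 + (5 - 30 - 2*u)/(10 + u) = 64 + (-25 - 2*u)/(10 + u))
a(p) - 1*25533 = (615 + 62*(-76))/(10 - 76) - 1*25533 = (615 - 4712)/(-66) - 25533 = -1/66*(-4097) - 25533 = 4097/66 - 25533 = -1681081/66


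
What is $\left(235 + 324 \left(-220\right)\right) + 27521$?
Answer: $-43524$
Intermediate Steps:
$\left(235 + 324 \left(-220\right)\right) + 27521 = \left(235 - 71280\right) + 27521 = -71045 + 27521 = -43524$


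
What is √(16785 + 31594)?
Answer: √48379 ≈ 219.95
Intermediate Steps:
√(16785 + 31594) = √48379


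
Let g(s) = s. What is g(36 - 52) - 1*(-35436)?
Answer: 35420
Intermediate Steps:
g(36 - 52) - 1*(-35436) = (36 - 52) - 1*(-35436) = -16 + 35436 = 35420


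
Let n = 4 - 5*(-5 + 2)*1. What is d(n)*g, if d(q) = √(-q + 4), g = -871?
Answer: -871*I*√15 ≈ -3373.4*I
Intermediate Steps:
n = 19 (n = 4 - 5*(-3)*1 = 4 + 15*1 = 4 + 15 = 19)
d(q) = √(4 - q)
d(n)*g = √(4 - 1*19)*(-871) = √(4 - 19)*(-871) = √(-15)*(-871) = (I*√15)*(-871) = -871*I*√15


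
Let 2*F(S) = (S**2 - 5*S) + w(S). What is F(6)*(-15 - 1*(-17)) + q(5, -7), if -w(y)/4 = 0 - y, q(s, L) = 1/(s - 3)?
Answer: 61/2 ≈ 30.500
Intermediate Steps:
q(s, L) = 1/(-3 + s)
w(y) = 4*y (w(y) = -4*(0 - y) = -(-4)*y = 4*y)
F(S) = S**2/2 - S/2 (F(S) = ((S**2 - 5*S) + 4*S)/2 = (S**2 - S)/2 = S**2/2 - S/2)
F(6)*(-15 - 1*(-17)) + q(5, -7) = ((1/2)*6*(-1 + 6))*(-15 - 1*(-17)) + 1/(-3 + 5) = ((1/2)*6*5)*(-15 + 17) + 1/2 = 15*2 + 1/2 = 30 + 1/2 = 61/2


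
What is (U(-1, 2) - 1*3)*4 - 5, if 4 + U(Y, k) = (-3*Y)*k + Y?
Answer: -13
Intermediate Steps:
U(Y, k) = -4 + Y - 3*Y*k (U(Y, k) = -4 + ((-3*Y)*k + Y) = -4 + (-3*Y*k + Y) = -4 + (Y - 3*Y*k) = -4 + Y - 3*Y*k)
(U(-1, 2) - 1*3)*4 - 5 = ((-4 - 1 - 3*(-1)*2) - 1*3)*4 - 5 = ((-4 - 1 + 6) - 3)*4 - 5 = (1 - 3)*4 - 5 = -2*4 - 5 = -8 - 5 = -13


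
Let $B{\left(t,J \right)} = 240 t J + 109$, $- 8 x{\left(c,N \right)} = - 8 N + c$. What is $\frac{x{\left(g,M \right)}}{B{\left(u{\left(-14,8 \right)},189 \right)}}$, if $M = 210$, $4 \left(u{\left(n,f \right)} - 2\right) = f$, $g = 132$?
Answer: $\frac{387}{363098} \approx 0.0010658$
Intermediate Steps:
$u{\left(n,f \right)} = 2 + \frac{f}{4}$
$x{\left(c,N \right)} = N - \frac{c}{8}$ ($x{\left(c,N \right)} = - \frac{- 8 N + c}{8} = - \frac{c - 8 N}{8} = N - \frac{c}{8}$)
$B{\left(t,J \right)} = 109 + 240 J t$ ($B{\left(t,J \right)} = 240 J t + 109 = 109 + 240 J t$)
$\frac{x{\left(g,M \right)}}{B{\left(u{\left(-14,8 \right)},189 \right)}} = \frac{210 - \frac{33}{2}}{109 + 240 \cdot 189 \left(2 + \frac{1}{4} \cdot 8\right)} = \frac{210 - \frac{33}{2}}{109 + 240 \cdot 189 \left(2 + 2\right)} = \frac{387}{2 \left(109 + 240 \cdot 189 \cdot 4\right)} = \frac{387}{2 \left(109 + 181440\right)} = \frac{387}{2 \cdot 181549} = \frac{387}{2} \cdot \frac{1}{181549} = \frac{387}{363098}$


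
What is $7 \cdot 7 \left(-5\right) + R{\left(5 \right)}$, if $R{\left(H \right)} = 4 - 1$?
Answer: $-242$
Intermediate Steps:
$R{\left(H \right)} = 3$
$7 \cdot 7 \left(-5\right) + R{\left(5 \right)} = 7 \cdot 7 \left(-5\right) + 3 = 49 \left(-5\right) + 3 = -245 + 3 = -242$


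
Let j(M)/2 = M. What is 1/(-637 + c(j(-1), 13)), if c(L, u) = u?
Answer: -1/624 ≈ -0.0016026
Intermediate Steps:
j(M) = 2*M
1/(-637 + c(j(-1), 13)) = 1/(-637 + 13) = 1/(-624) = -1/624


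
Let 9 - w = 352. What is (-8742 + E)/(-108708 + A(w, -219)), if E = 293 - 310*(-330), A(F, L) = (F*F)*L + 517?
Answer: -93851/25873322 ≈ -0.0036273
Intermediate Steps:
w = -343 (w = 9 - 1*352 = 9 - 352 = -343)
A(F, L) = 517 + L*F**2 (A(F, L) = F**2*L + 517 = L*F**2 + 517 = 517 + L*F**2)
E = 102593 (E = 293 + 102300 = 102593)
(-8742 + E)/(-108708 + A(w, -219)) = (-8742 + 102593)/(-108708 + (517 - 219*(-343)**2)) = 93851/(-108708 + (517 - 219*117649)) = 93851/(-108708 + (517 - 25765131)) = 93851/(-108708 - 25764614) = 93851/(-25873322) = 93851*(-1/25873322) = -93851/25873322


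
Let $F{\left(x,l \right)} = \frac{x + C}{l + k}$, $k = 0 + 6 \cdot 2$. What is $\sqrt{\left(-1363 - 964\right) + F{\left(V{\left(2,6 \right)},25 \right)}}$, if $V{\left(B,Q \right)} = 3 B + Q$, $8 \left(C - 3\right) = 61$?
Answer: $\frac{11 i \sqrt{421134}}{148} \approx 48.233 i$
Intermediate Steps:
$C = \frac{85}{8}$ ($C = 3 + \frac{1}{8} \cdot 61 = 3 + \frac{61}{8} = \frac{85}{8} \approx 10.625$)
$k = 12$ ($k = 0 + 12 = 12$)
$V{\left(B,Q \right)} = Q + 3 B$
$F{\left(x,l \right)} = \frac{\frac{85}{8} + x}{12 + l}$ ($F{\left(x,l \right)} = \frac{x + \frac{85}{8}}{l + 12} = \frac{\frac{85}{8} + x}{12 + l}$)
$\sqrt{\left(-1363 - 964\right) + F{\left(V{\left(2,6 \right)},25 \right)}} = \sqrt{\left(-1363 - 964\right) + \frac{\frac{85}{8} + \left(6 + 3 \cdot 2\right)}{12 + 25}} = \sqrt{-2327 + \frac{\frac{85}{8} + \left(6 + 6\right)}{37}} = \sqrt{-2327 + \frac{\frac{85}{8} + 12}{37}} = \sqrt{-2327 + \frac{1}{37} \cdot \frac{181}{8}} = \sqrt{-2327 + \frac{181}{296}} = \sqrt{- \frac{688611}{296}} = \frac{11 i \sqrt{421134}}{148}$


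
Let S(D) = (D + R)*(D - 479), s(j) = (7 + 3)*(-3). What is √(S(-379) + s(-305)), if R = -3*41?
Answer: 3*√47854 ≈ 656.27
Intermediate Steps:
R = -123
s(j) = -30 (s(j) = 10*(-3) = -30)
S(D) = (-479 + D)*(-123 + D) (S(D) = (D - 123)*(D - 479) = (-123 + D)*(-479 + D) = (-479 + D)*(-123 + D))
√(S(-379) + s(-305)) = √((58917 + (-379)² - 602*(-379)) - 30) = √((58917 + 143641 + 228158) - 30) = √(430716 - 30) = √430686 = 3*√47854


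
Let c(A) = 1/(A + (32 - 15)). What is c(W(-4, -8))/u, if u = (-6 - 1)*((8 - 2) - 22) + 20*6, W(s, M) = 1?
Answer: 1/4176 ≈ 0.00023946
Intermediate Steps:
c(A) = 1/(17 + A) (c(A) = 1/(A + 17) = 1/(17 + A))
u = 232 (u = -7*(6 - 22) + 120 = -7*(-16) + 120 = 112 + 120 = 232)
c(W(-4, -8))/u = 1/((17 + 1)*232) = (1/232)/18 = (1/18)*(1/232) = 1/4176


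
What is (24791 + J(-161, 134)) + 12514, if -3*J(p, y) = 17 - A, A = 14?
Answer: 37304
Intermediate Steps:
J(p, y) = -1 (J(p, y) = -(17 - 1*14)/3 = -(17 - 14)/3 = -⅓*3 = -1)
(24791 + J(-161, 134)) + 12514 = (24791 - 1) + 12514 = 24790 + 12514 = 37304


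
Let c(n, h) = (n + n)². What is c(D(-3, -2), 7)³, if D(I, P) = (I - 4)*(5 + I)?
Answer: 481890304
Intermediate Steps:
D(I, P) = (-4 + I)*(5 + I)
c(n, h) = 4*n² (c(n, h) = (2*n)² = 4*n²)
c(D(-3, -2), 7)³ = (4*(-20 - 3 + (-3)²)²)³ = (4*(-20 - 3 + 9)²)³ = (4*(-14)²)³ = (4*196)³ = 784³ = 481890304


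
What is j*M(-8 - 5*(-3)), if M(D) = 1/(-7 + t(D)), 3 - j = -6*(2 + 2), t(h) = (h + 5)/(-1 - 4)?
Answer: -135/47 ≈ -2.8723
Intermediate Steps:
t(h) = -1 - h/5 (t(h) = (5 + h)/(-5) = (5 + h)*(-1/5) = -1 - h/5)
j = 27 (j = 3 - (-6)*(2 + 2) = 3 - (-6)*4 = 3 - 1*(-24) = 3 + 24 = 27)
M(D) = 1/(-8 - D/5) (M(D) = 1/(-7 + (-1 - D/5)) = 1/(-8 - D/5))
j*M(-8 - 5*(-3)) = 27*(-5/(40 + (-8 - 5*(-3)))) = 27*(-5/(40 + (-8 + 15))) = 27*(-5/(40 + 7)) = 27*(-5/47) = -135/47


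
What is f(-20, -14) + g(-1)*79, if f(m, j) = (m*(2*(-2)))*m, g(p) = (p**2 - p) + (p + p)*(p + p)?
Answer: -1126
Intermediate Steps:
g(p) = -p + 5*p**2 (g(p) = (p**2 - p) + (2*p)*(2*p) = (p**2 - p) + 4*p**2 = -p + 5*p**2)
f(m, j) = -4*m**2 (f(m, j) = (m*(-4))*m = (-4*m)*m = -4*m**2)
f(-20, -14) + g(-1)*79 = -4*(-20)**2 - (-1 + 5*(-1))*79 = -4*400 - (-1 - 5)*79 = -1600 - 1*(-6)*79 = -1600 + 6*79 = -1600 + 474 = -1126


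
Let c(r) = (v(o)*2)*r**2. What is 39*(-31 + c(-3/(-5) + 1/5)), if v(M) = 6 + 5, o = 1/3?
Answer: -16497/25 ≈ -659.88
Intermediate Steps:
o = 1/3 ≈ 0.33333
v(M) = 11
c(r) = 22*r**2 (c(r) = (11*2)*r**2 = 22*r**2)
39*(-31 + c(-3/(-5) + 1/5)) = 39*(-31 + 22*(-3/(-5) + 1/5)**2) = 39*(-31 + 22*(-3*(-1/5) + 1*(1/5))**2) = 39*(-31 + 22*(3/5 + 1/5)**2) = 39*(-31 + 22*(4/5)**2) = 39*(-31 + 22*(16/25)) = 39*(-31 + 352/25) = 39*(-423/25) = -16497/25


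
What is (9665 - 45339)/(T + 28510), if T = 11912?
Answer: -17837/20211 ≈ -0.88254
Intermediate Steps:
(9665 - 45339)/(T + 28510) = (9665 - 45339)/(11912 + 28510) = -35674/40422 = -35674*1/40422 = -17837/20211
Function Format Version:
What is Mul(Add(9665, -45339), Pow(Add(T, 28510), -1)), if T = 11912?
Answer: Rational(-17837, 20211) ≈ -0.88254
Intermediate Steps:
Mul(Add(9665, -45339), Pow(Add(T, 28510), -1)) = Mul(Add(9665, -45339), Pow(Add(11912, 28510), -1)) = Mul(-35674, Pow(40422, -1)) = Mul(-35674, Rational(1, 40422)) = Rational(-17837, 20211)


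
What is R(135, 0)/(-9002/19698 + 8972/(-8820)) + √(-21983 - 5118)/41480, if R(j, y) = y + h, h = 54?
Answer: -3988845/108898 + I*√27101/41480 ≈ -36.629 + 0.0039688*I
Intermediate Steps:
R(j, y) = 54 + y (R(j, y) = y + 54 = 54 + y)
R(135, 0)/(-9002/19698 + 8972/(-8820)) + √(-21983 - 5118)/41480 = (54 + 0)/(-9002/19698 + 8972/(-8820)) + √(-21983 - 5118)/41480 = 54/(-9002*1/19698 + 8972*(-1/8820)) + √(-27101)*(1/41480) = 54/(-643/1407 - 2243/2205) + (I*√27101)*(1/41480) = 54/(-217796/147735) + I*√27101/41480 = 54*(-147735/217796) + I*√27101/41480 = -3988845/108898 + I*√27101/41480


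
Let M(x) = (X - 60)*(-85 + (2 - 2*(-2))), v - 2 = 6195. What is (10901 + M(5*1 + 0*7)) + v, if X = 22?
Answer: 20100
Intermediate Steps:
v = 6197 (v = 2 + 6195 = 6197)
M(x) = 3002 (M(x) = (22 - 60)*(-85 + (2 - 2*(-2))) = -38*(-85 + (2 + 4)) = -38*(-85 + 6) = -38*(-79) = 3002)
(10901 + M(5*1 + 0*7)) + v = (10901 + 3002) + 6197 = 13903 + 6197 = 20100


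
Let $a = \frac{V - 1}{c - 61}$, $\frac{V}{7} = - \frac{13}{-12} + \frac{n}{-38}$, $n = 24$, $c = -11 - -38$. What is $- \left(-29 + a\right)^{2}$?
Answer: $- \frac{175642009}{207936} \approx -844.69$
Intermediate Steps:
$c = 27$ ($c = -11 + 38 = 27$)
$V = \frac{721}{228}$ ($V = 7 \left(- \frac{13}{-12} + \frac{24}{-38}\right) = 7 \left(\left(-13\right) \left(- \frac{1}{12}\right) + 24 \left(- \frac{1}{38}\right)\right) = 7 \left(\frac{13}{12} - \frac{12}{19}\right) = 7 \cdot \frac{103}{228} = \frac{721}{228} \approx 3.1623$)
$a = - \frac{29}{456}$ ($a = \frac{\frac{721}{228} - 1}{27 - 61} = \frac{493}{228 \left(-34\right)} = \frac{493}{228} \left(- \frac{1}{34}\right) = - \frac{29}{456} \approx -0.063596$)
$- \left(-29 + a\right)^{2} = - \left(-29 - \frac{29}{456}\right)^{2} = - \left(- \frac{13253}{456}\right)^{2} = \left(-1\right) \frac{175642009}{207936} = - \frac{175642009}{207936}$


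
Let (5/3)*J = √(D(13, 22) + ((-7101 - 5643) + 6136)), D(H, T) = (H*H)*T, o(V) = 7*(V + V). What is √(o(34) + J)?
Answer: √(11900 + 255*I*√10)/5 ≈ 21.83 + 0.73878*I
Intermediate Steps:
o(V) = 14*V (o(V) = 7*(2*V) = 14*V)
D(H, T) = T*H² (D(H, T) = H²*T = T*H²)
J = 51*I*√10/5 (J = 3*√(22*13² + ((-7101 - 5643) + 6136))/5 = 3*√(22*169 + (-12744 + 6136))/5 = 3*√(3718 - 6608)/5 = 3*√(-2890)/5 = 3*(17*I*√10)/5 = 51*I*√10/5 ≈ 32.255*I)
√(o(34) + J) = √(14*34 + 51*I*√10/5) = √(476 + 51*I*√10/5)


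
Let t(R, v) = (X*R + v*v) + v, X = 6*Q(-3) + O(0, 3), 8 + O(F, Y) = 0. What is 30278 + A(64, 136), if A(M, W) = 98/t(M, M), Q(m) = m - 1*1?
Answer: 31973617/1056 ≈ 30278.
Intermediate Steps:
O(F, Y) = -8 (O(F, Y) = -8 + 0 = -8)
Q(m) = -1 + m (Q(m) = m - 1 = -1 + m)
X = -32 (X = 6*(-1 - 3) - 8 = 6*(-4) - 8 = -24 - 8 = -32)
t(R, v) = v + v**2 - 32*R (t(R, v) = (-32*R + v*v) + v = (-32*R + v**2) + v = (v**2 - 32*R) + v = v + v**2 - 32*R)
A(M, W) = 98/(M**2 - 31*M) (A(M, W) = 98/(M + M**2 - 32*M) = 98/(M**2 - 31*M))
30278 + A(64, 136) = 30278 + 98/(64*(-31 + 64)) = 30278 + 98*(1/64)/33 = 30278 + 98*(1/64)*(1/33) = 30278 + 49/1056 = 31973617/1056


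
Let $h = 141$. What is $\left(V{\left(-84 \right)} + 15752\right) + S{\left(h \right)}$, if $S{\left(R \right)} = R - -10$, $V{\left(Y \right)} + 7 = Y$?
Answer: $15812$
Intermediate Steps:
$V{\left(Y \right)} = -7 + Y$
$S{\left(R \right)} = 10 + R$ ($S{\left(R \right)} = R + 10 = 10 + R$)
$\left(V{\left(-84 \right)} + 15752\right) + S{\left(h \right)} = \left(\left(-7 - 84\right) + 15752\right) + \left(10 + 141\right) = \left(-91 + 15752\right) + 151 = 15661 + 151 = 15812$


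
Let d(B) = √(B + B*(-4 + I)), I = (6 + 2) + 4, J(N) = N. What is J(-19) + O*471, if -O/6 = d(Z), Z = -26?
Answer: -19 - 8478*I*√26 ≈ -19.0 - 43230.0*I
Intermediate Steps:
I = 12 (I = 8 + 4 = 12)
d(B) = 3*√B (d(B) = √(B + B*(-4 + 12)) = √(B + B*8) = √(B + 8*B) = √(9*B) = 3*√B)
O = -18*I*√26 (O = -18*√(-26) = -18*I*√26 ≈ -91.782*I)
J(-19) + O*471 = -19 - 18*I*√26*471 = -19 - 8478*I*√26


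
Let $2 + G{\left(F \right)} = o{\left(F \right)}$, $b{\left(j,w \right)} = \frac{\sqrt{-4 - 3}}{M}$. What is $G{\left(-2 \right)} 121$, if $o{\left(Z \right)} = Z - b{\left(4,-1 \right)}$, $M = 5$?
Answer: $-484 - \frac{121 i \sqrt{7}}{5} \approx -484.0 - 64.027 i$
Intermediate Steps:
$b{\left(j,w \right)} = \frac{i \sqrt{7}}{5}$ ($b{\left(j,w \right)} = \frac{\sqrt{-4 - 3}}{5} = \sqrt{-7} \cdot \frac{1}{5} = i \sqrt{7} \cdot \frac{1}{5} = \frac{i \sqrt{7}}{5}$)
$o{\left(Z \right)} = Z - \frac{i \sqrt{7}}{5}$
$G{\left(F \right)} = -2 + F - \frac{i \sqrt{7}}{5}$ ($G{\left(F \right)} = -2 + \left(F - \frac{i \sqrt{7}}{5}\right) = -2 + F - \frac{i \sqrt{7}}{5}$)
$G{\left(-2 \right)} 121 = \left(-2 - 2 - \frac{i \sqrt{7}}{5}\right) 121 = \left(-4 - \frac{i \sqrt{7}}{5}\right) 121 = -484 - \frac{121 i \sqrt{7}}{5}$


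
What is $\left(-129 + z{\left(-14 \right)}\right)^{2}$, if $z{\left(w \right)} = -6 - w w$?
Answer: $109561$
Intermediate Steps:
$z{\left(w \right)} = -6 - w^{2}$
$\left(-129 + z{\left(-14 \right)}\right)^{2} = \left(-129 - 202\right)^{2} = \left(-331\right)^{2} = 109561$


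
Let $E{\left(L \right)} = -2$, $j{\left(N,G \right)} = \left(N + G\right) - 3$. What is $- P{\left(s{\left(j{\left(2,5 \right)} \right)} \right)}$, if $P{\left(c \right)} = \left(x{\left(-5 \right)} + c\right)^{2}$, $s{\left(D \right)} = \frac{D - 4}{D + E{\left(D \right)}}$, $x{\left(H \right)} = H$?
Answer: $-25$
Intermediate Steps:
$j{\left(N,G \right)} = -3 + G + N$ ($j{\left(N,G \right)} = \left(G + N\right) - 3 = -3 + G + N$)
$s{\left(D \right)} = \frac{-4 + D}{-2 + D}$ ($s{\left(D \right)} = \frac{D - 4}{D - 2} = \frac{-4 + D}{-2 + D}$)
$P{\left(c \right)} = \left(-5 + c\right)^{2}$
$- P{\left(s{\left(j{\left(2,5 \right)} \right)} \right)} = - \left(-5 + \frac{-4 + \left(-3 + 5 + 2\right)}{-2 + \left(-3 + 5 + 2\right)}\right)^{2} = - \left(-5 + \frac{-4 + 4}{-2 + 4}\right)^{2} = - \left(-5 + \frac{1}{2} \cdot 0\right)^{2} = - \left(-5 + 0\right)^{2} = - \left(-5\right)^{2} = \left(-1\right) 25 = -25$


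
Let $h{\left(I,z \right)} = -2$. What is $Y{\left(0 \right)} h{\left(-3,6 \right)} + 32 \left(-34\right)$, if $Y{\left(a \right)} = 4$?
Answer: $-1096$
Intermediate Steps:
$Y{\left(0 \right)} h{\left(-3,6 \right)} + 32 \left(-34\right) = 4 \left(-2\right) + 32 \left(-34\right) = -8 - 1088 = -1096$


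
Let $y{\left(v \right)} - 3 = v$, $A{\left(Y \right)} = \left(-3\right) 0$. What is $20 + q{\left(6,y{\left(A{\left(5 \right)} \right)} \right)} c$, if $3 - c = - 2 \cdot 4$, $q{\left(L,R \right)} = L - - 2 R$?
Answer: $152$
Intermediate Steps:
$A{\left(Y \right)} = 0$
$y{\left(v \right)} = 3 + v$
$q{\left(L,R \right)} = L + 2 R$
$c = 11$ ($c = 3 - - 2 \cdot 4 = 3 - \left(-1\right) 8 = 3 - -8 = 3 + 8 = 11$)
$20 + q{\left(6,y{\left(A{\left(5 \right)} \right)} \right)} c = 20 + \left(6 + 2 \left(3 + 0\right)\right) 11 = 20 + \left(6 + 2 \cdot 3\right) 11 = 20 + \left(6 + 6\right) 11 = 20 + 12 \cdot 11 = 20 + 132 = 152$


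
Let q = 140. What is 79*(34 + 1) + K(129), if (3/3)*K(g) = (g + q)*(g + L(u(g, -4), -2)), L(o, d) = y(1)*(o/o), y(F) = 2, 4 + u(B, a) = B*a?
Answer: 38004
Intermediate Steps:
u(B, a) = -4 + B*a
L(o, d) = 2 (L(o, d) = 2*(o/o) = 2*1 = 2)
K(g) = (2 + g)*(140 + g) (K(g) = (g + 140)*(g + 2) = (140 + g)*(2 + g) = (2 + g)*(140 + g))
79*(34 + 1) + K(129) = 79*(34 + 1) + (280 + 129² + 142*129) = 79*35 + (280 + 16641 + 18318) = 2765 + 35239 = 38004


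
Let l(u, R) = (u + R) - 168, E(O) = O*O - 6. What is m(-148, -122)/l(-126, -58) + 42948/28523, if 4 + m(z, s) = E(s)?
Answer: -18596973/456368 ≈ -40.750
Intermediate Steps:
E(O) = -6 + O² (E(O) = O² - 6 = -6 + O²)
m(z, s) = -10 + s² (m(z, s) = -4 + (-6 + s²) = -10 + s²)
l(u, R) = -168 + R + u (l(u, R) = (R + u) - 168 = -168 + R + u)
m(-148, -122)/l(-126, -58) + 42948/28523 = (-10 + (-122)²)/(-168 - 58 - 126) + 42948/28523 = (-10 + 14884)/(-352) + 42948*(1/28523) = 14874*(-1/352) + 42948/28523 = -7437/176 + 42948/28523 = -18596973/456368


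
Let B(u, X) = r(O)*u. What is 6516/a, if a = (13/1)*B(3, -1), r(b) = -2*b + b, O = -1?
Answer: 2172/13 ≈ 167.08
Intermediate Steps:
r(b) = -b
B(u, X) = u (B(u, X) = (-1*(-1))*u = 1*u = u)
a = 39 (a = (13/1)*3 = (13*1)*3 = 13*3 = 39)
6516/a = 6516/39 = 6516*(1/39) = 2172/13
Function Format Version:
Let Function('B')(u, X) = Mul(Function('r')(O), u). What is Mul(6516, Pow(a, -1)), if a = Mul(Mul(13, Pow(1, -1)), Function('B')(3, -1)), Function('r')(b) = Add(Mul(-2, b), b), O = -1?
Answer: Rational(2172, 13) ≈ 167.08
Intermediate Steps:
Function('r')(b) = Mul(-1, b)
Function('B')(u, X) = u (Function('B')(u, X) = Mul(Mul(-1, -1), u) = Mul(1, u) = u)
a = 39 (a = Mul(Mul(13, Pow(1, -1)), 3) = Mul(Mul(13, 1), 3) = Mul(13, 3) = 39)
Mul(6516, Pow(a, -1)) = Mul(6516, Pow(39, -1)) = Mul(6516, Rational(1, 39)) = Rational(2172, 13)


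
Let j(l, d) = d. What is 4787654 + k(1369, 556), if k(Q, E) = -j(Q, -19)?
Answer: 4787673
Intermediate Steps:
k(Q, E) = 19 (k(Q, E) = -1*(-19) = 19)
4787654 + k(1369, 556) = 4787654 + 19 = 4787673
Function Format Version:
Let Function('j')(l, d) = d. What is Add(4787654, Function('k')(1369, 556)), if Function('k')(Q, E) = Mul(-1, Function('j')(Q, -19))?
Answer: 4787673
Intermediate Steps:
Function('k')(Q, E) = 19 (Function('k')(Q, E) = Mul(-1, -19) = 19)
Add(4787654, Function('k')(1369, 556)) = Add(4787654, 19) = 4787673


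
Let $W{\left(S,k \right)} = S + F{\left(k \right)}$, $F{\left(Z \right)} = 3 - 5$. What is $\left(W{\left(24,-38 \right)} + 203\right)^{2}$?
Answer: $50625$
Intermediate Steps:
$F{\left(Z \right)} = -2$ ($F{\left(Z \right)} = 3 - 5 = -2$)
$W{\left(S,k \right)} = -2 + S$ ($W{\left(S,k \right)} = S - 2 = -2 + S$)
$\left(W{\left(24,-38 \right)} + 203\right)^{2} = \left(\left(-2 + 24\right) + 203\right)^{2} = \left(22 + 203\right)^{2} = 225^{2} = 50625$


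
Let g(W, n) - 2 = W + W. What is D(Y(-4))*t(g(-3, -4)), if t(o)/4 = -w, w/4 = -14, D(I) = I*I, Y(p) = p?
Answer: 3584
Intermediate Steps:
D(I) = I**2
w = -56 (w = 4*(-14) = -56)
g(W, n) = 2 + 2*W (g(W, n) = 2 + (W + W) = 2 + 2*W)
t(o) = 224 (t(o) = 4*(-1*(-56)) = 4*56 = 224)
D(Y(-4))*t(g(-3, -4)) = (-4)**2*224 = 16*224 = 3584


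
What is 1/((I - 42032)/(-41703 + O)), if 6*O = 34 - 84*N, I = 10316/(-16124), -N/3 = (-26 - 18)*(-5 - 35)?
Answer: -389668708/508300713 ≈ -0.76661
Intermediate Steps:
N = -5280 (N = -3*(-26 - 18)*(-5 - 35) = -(-132)*(-40) = -3*1760 = -5280)
I = -2579/4031 (I = 10316*(-1/16124) = -2579/4031 ≈ -0.63979)
O = 221777/3 (O = (34 - 84*(-5280))/6 = (34 + 443520)/6 = (⅙)*443554 = 221777/3 ≈ 73926.)
1/((I - 42032)/(-41703 + O)) = 1/((-2579/4031 - 42032)/(-41703 + 221777/3)) = 1/(-169433571/(4031*96668/3)) = 1/(-169433571/4031*3/96668) = 1/(-508300713/389668708) = -389668708/508300713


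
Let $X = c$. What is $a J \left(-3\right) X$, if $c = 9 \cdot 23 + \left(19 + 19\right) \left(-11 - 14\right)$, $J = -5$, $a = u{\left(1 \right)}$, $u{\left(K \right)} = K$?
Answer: $-11145$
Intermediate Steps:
$a = 1$
$c = -743$ ($c = 207 + 38 \left(-25\right) = 207 - 950 = -743$)
$X = -743$
$a J \left(-3\right) X = 1 \left(-5\right) \left(-3\right) \left(-743\right) = \left(-5\right) \left(-3\right) \left(-743\right) = 15 \left(-743\right) = -11145$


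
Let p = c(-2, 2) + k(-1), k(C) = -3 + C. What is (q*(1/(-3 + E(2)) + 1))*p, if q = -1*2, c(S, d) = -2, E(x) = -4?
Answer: 72/7 ≈ 10.286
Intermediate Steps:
q = -2
p = -6 (p = -2 + (-3 - 1) = -2 - 4 = -6)
(q*(1/(-3 + E(2)) + 1))*p = -2*(1/(-3 - 4) + 1)*(-6) = -2*(1/(-7) + 1)*(-6) = -2*(-⅐ + 1)*(-6) = -2*6/7*(-6) = -12/7*(-6) = 72/7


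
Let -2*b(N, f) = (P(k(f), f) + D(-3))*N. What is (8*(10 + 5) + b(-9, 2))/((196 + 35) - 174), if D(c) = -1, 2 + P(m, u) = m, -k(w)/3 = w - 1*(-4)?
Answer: 17/38 ≈ 0.44737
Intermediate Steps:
k(w) = -12 - 3*w (k(w) = -3*(w - 1*(-4)) = -3*(w + 4) = -3*(4 + w) = -12 - 3*w)
P(m, u) = -2 + m
b(N, f) = -N*(-15 - 3*f)/2 (b(N, f) = -((-2 + (-12 - 3*f)) - 1)*N/2 = -((-14 - 3*f) - 1)*N/2 = -(-15 - 3*f)*N/2 = -N*(-15 - 3*f)/2)
(8*(10 + 5) + b(-9, 2))/((196 + 35) - 174) = (8*(10 + 5) + (3/2)*(-9)*(5 + 2))/((196 + 35) - 174) = (8*15 + (3/2)*(-9)*7)/(231 - 174) = (120 - 189/2)/57 = (51/2)*(1/57) = 17/38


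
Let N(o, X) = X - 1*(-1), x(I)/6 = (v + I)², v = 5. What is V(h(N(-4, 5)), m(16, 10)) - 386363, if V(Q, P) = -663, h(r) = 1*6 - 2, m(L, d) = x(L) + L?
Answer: -387026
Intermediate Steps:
x(I) = 6*(5 + I)²
m(L, d) = L + 6*(5 + L)² (m(L, d) = 6*(5 + L)² + L = L + 6*(5 + L)²)
N(o, X) = 1 + X (N(o, X) = X + 1 = 1 + X)
h(r) = 4 (h(r) = 6 - 2 = 4)
V(h(N(-4, 5)), m(16, 10)) - 386363 = -663 - 386363 = -387026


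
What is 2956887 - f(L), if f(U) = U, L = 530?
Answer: 2956357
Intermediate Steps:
2956887 - f(L) = 2956887 - 1*530 = 2956887 - 530 = 2956357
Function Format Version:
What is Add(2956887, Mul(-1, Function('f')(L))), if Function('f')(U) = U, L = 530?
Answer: 2956357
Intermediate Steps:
Add(2956887, Mul(-1, Function('f')(L))) = Add(2956887, Mul(-1, 530)) = Add(2956887, -530) = 2956357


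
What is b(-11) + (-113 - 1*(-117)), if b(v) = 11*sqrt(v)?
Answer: 4 + 11*I*sqrt(11) ≈ 4.0 + 36.483*I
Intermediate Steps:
b(-11) + (-113 - 1*(-117)) = 11*sqrt(-11) + (-113 - 1*(-117)) = 11*(I*sqrt(11)) + (-113 + 117) = 11*I*sqrt(11) + 4 = 4 + 11*I*sqrt(11)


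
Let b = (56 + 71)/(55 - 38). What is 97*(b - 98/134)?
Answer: 744572/1139 ≈ 653.71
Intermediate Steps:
b = 127/17 ≈ 7.4706
97*(b - 98/134) = 97*(127/17 - 98/134) = 97*(127/17 - 98*1/134) = 97*(127/17 - 49/67) = 97*(7676/1139) = 744572/1139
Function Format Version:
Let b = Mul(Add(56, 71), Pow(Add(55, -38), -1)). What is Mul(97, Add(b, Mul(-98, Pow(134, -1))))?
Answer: Rational(744572, 1139) ≈ 653.71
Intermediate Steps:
b = Rational(127, 17) (b = Mul(127, Pow(17, -1)) = Mul(127, Rational(1, 17)) = Rational(127, 17) ≈ 7.4706)
Mul(97, Add(b, Mul(-98, Pow(134, -1)))) = Mul(97, Add(Rational(127, 17), Mul(-98, Pow(134, -1)))) = Mul(97, Add(Rational(127, 17), Mul(-98, Rational(1, 134)))) = Mul(97, Add(Rational(127, 17), Rational(-49, 67))) = Mul(97, Rational(7676, 1139)) = Rational(744572, 1139)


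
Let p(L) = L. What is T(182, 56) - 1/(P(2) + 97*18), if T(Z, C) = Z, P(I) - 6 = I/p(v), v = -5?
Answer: 1593951/8758 ≈ 182.00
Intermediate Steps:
P(I) = 6 - I/5 (P(I) = 6 + I/(-5) = 6 + I*(-1/5) = 6 - I/5)
T(182, 56) - 1/(P(2) + 97*18) = 182 - 1/((6 - 1/5*2) + 97*18) = 182 - 1/((6 - 2/5) + 1746) = 182 - 1/(28/5 + 1746) = 182 - 1/8758/5 = 182 - 1*5/8758 = 182 - 5/8758 = 1593951/8758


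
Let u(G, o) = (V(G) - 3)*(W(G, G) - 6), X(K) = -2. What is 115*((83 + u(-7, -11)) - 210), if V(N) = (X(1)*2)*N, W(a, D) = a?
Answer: -51980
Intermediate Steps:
V(N) = -4*N (V(N) = (-2*2)*N = -4*N)
u(G, o) = (-6 + G)*(-3 - 4*G) (u(G, o) = (-4*G - 3)*(G - 6) = (-3 - 4*G)*(-6 + G) = (-6 + G)*(-3 - 4*G))
115*((83 + u(-7, -11)) - 210) = 115*((83 + (18 - 4*(-7)² + 21*(-7))) - 210) = 115*((83 + (18 - 4*49 - 147)) - 210) = 115*((83 + (18 - 196 - 147)) - 210) = 115*((83 - 325) - 210) = 115*(-242 - 210) = 115*(-452) = -51980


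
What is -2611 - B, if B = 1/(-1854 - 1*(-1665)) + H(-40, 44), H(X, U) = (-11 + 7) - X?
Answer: -500282/189 ≈ -2647.0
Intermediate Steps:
H(X, U) = -4 - X
B = 6803/189 (B = 1/(-1854 - 1*(-1665)) + (-4 - 1*(-40)) = 1/(-1854 + 1665) + (-4 + 40) = 1/(-189) + 36 = -1/189 + 36 = 6803/189 ≈ 35.995)
-2611 - B = -2611 - 1*6803/189 = -2611 - 6803/189 = -500282/189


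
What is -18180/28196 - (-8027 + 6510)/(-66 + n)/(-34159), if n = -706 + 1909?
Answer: -176532962068/273774581367 ≈ -0.64481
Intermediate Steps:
n = 1203
-18180/28196 - (-8027 + 6510)/(-66 + n)/(-34159) = -18180/28196 - (-8027 + 6510)/(-66 + 1203)/(-34159) = -18180*1/28196 - (-1517)/1137*(-1/34159) = -4545/7049 - (-1517)/1137*(-1/34159) = -4545/7049 - 1*(-1517/1137)*(-1/34159) = -4545/7049 + (1517/1137)*(-1/34159) = -4545/7049 - 1517/38838783 = -176532962068/273774581367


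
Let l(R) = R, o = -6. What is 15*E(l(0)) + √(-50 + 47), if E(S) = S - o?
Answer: 90 + I*√3 ≈ 90.0 + 1.732*I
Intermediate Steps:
E(S) = 6 + S (E(S) = S - 1*(-6) = S + 6 = 6 + S)
15*E(l(0)) + √(-50 + 47) = 15*(6 + 0) + √(-50 + 47) = 15*6 + √(-3) = 90 + I*√3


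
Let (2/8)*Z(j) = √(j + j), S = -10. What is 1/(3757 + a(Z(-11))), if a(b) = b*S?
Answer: 3757/14150249 + 40*I*√22/14150249 ≈ 0.00026551 + 1.3259e-5*I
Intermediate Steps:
Z(j) = 4*√2*√j (Z(j) = 4*√(j + j) = 4*√(2*j) = 4*(√2*√j) = 4*√2*√j)
a(b) = -10*b (a(b) = b*(-10) = -10*b)
1/(3757 + a(Z(-11))) = 1/(3757 - 40*√2*√(-11)) = 1/(3757 - 40*√2*I*√11) = 1/(3757 - 40*I*√22)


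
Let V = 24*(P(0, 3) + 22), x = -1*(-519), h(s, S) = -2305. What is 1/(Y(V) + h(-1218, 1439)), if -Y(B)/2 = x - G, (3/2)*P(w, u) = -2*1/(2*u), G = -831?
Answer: -1/5005 ≈ -0.00019980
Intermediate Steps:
x = 519
P(w, u) = -2/(3*u) (P(w, u) = 2*(-2*1/(2*u))/3 = 2*(-1/u)/3 = -2/(3*u))
V = 1568/3 (V = 24*(-⅔/3 + 22) = 24*(-⅔*⅓ + 22) = 24*(-2/9 + 22) = 24*(196/9) = 1568/3 ≈ 522.67)
Y(B) = -2700 (Y(B) = -2*(519 - 1*(-831)) = -2*(519 + 831) = -2*1350 = -2700)
1/(Y(V) + h(-1218, 1439)) = 1/(-2700 - 2305) = 1/(-5005) = -1/5005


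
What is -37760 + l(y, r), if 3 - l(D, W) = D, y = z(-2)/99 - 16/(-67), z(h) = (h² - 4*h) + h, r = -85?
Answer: -250444435/6633 ≈ -37757.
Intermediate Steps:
z(h) = h² - 3*h
y = 2254/6633 (y = -2*(-3 - 2)/99 - 16/(-67) = -2*(-5)*(1/99) - 16*(-1/67) = 10*(1/99) + 16/67 = 10/99 + 16/67 = 2254/6633 ≈ 0.33982)
l(D, W) = 3 - D
-37760 + l(y, r) = -37760 + (3 - 1*2254/6633) = -37760 + (3 - 2254/6633) = -37760 + 17645/6633 = -250444435/6633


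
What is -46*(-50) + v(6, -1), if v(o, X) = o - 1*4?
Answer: 2302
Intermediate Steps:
v(o, X) = -4 + o (v(o, X) = o - 4 = -4 + o)
-46*(-50) + v(6, -1) = -46*(-50) + (-4 + 6) = 2300 + 2 = 2302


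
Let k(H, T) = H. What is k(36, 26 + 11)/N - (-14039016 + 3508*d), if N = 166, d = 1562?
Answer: 710440178/83 ≈ 8.5595e+6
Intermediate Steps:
k(36, 26 + 11)/N - (-14039016 + 3508*d) = 36/166 - 3508/(1/(1562 - 4002)) = 36*(1/166) - 3508/(1/(-2440)) = 18/83 - 3508/(-1/2440) = 18/83 - 3508*(-2440) = 18/83 + 8559520 = 710440178/83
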